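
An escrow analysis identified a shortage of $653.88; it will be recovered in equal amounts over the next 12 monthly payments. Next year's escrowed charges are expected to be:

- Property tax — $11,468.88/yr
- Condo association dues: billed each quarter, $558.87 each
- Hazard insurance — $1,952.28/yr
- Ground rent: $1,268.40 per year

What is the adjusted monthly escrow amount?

Property tax = $11,468.88 annually
Condo association dues = $558.87 × 4 = $2,235.48 annually
Hazard insurance = $1,952.28 annually
Ground rent = $1,268.40 annually
Yearly total = $11,468.88 + $2,235.48 + $1,952.28 + $1,268.40 = $16,925.04
Base monthly escrow = $16,925.04 / 12 = $1,410.42
Monthly shortage recovery: $653.88 ÷ 12 = $54.49
Adjusted monthly = $1,410.42 + $54.49 = $1,464.91

$1,464.91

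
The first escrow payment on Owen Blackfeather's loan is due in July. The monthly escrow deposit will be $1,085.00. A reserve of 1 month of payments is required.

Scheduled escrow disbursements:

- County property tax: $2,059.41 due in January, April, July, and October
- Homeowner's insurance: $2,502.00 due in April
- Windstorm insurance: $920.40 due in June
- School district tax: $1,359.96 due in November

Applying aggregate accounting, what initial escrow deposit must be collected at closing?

$2,334.60

Cushion = 1 × $1,085.00 = $1,085.00
Trial balance (start $0, +$1,085.00 each month, − disbursements):
  Jul: +$1,085.00 − $2,059.41 → -$974.41
  Aug: +$1,085.00 → $110.59
  Sep: +$1,085.00 → $1,195.59
  Oct: +$1,085.00 − $2,059.41 → $221.18
  Nov: +$1,085.00 − $1,359.96 → -$53.78
  Dec: +$1,085.00 → $1,031.22
  Jan: +$1,085.00 − $2,059.41 → $56.81
  Feb: +$1,085.00 → $1,141.81
  Mar: +$1,085.00 → $2,226.81
  Apr: +$1,085.00 − $4,561.41 → -$1,249.60
  May: +$1,085.00 → -$164.60
  Jun: +$1,085.00 − $920.40 → $0.00
Lowest trial balance = -$1,249.60 (Apr)
Initial deposit = cushion − low point = $1,085.00 − (-$1,249.60) = $2,334.60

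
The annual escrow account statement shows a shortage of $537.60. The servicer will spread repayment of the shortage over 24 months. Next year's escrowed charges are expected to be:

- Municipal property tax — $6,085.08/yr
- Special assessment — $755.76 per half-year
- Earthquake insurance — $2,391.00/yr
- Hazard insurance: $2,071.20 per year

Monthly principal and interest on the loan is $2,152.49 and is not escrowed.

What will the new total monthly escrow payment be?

$1,027.30

Municipal property tax = $6,085.08/yr
Special assessment = $755.76 × 2 = $1,511.52/yr
Earthquake insurance = $2,391.00/yr
Hazard insurance = $2,071.20/yr
Combined annual = $12,058.80
Monthly escrow = $12,058.80 ÷ 12 = $1,004.90
Shortage spread = $537.60 / 24 = $22.40/mo
New monthly escrow = $1,004.90 + $22.40 = $1,027.30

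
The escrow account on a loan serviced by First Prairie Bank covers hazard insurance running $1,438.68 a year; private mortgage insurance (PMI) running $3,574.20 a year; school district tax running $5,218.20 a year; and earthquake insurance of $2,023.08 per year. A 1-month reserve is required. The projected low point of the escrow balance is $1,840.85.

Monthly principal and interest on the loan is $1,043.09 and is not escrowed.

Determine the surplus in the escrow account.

$819.67

Hazard insurance — $1,438.68 annually
Private mortgage insurance (PMI) — $3,574.20 annually
School district tax — $5,218.20 annually
Earthquake insurance — $2,023.08 annually
Total annual escrow = $12,254.16
Monthly escrow = $12,254.16 ÷ 12 = $1,021.18
Cushion = 1 × $1,021.18 = $1,021.18
Excess over cushion: $1,840.85 − $1,021.18 = $819.67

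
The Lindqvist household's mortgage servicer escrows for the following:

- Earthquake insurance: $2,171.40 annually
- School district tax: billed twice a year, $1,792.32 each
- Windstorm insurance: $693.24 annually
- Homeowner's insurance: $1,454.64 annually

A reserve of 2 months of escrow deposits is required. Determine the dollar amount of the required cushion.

$1,317.32

Earthquake insurance = $2,171.40
School district tax = $1,792.32 × 2 = $3,584.64
Windstorm insurance = $693.24
Homeowner's insurance = $1,454.64
Yearly total = $7,903.92
Monthly escrow = $7,903.92 / 12 = $658.66
Required cushion = 2 × $658.66 = $1,317.32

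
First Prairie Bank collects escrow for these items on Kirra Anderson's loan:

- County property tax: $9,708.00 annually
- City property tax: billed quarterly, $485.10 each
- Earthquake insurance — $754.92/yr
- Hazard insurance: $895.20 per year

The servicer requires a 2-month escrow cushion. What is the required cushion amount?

$2,216.42

County property tax = $9,708.00
City property tax = $485.10 × 4 = $1,940.40
Earthquake insurance = $754.92
Hazard insurance = $895.20
Yearly total = $13,298.52
Monthly = $13,298.52 ÷ 12 = $1,108.21
Cushion = 2 × $1,108.21 = $2,216.42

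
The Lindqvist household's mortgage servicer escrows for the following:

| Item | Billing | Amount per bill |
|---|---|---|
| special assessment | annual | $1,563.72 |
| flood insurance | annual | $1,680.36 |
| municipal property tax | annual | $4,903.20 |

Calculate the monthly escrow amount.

$678.94

Special assessment = $1,563.72/yr
Flood insurance = $1,680.36/yr
Municipal property tax = $4,903.20/yr
Yearly total = $1,563.72 + $1,680.36 + $4,903.20 = $8,147.28
Monthly escrow = $8,147.28 ÷ 12 = $678.94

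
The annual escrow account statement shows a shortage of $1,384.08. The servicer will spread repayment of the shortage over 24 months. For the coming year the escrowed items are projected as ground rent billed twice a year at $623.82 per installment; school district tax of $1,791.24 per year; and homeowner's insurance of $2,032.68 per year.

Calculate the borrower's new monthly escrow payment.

Ground rent: $623.82 × 2 = $1,247.64 annually
School district tax: $1,791.24 annually
Homeowner's insurance: $2,032.68 annually
Annual escrow total = $5,071.56
Monthly escrow = $5,071.56 / 12 = $422.63
Shortage per month = $1,384.08 / 24 = $57.67
New monthly escrow = $422.63 + $57.67 = $480.30

$480.30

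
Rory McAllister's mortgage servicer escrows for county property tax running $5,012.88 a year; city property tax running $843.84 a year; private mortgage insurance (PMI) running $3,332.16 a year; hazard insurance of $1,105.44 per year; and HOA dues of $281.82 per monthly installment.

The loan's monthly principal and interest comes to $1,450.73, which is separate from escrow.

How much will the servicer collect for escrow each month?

$1,139.68

County property tax = $5,012.88/yr
City property tax = $843.84/yr
Private mortgage insurance (PMI) = $3,332.16/yr
Hazard insurance = $1,105.44/yr
HOA dues = $281.82 × 12 = $3,381.84/yr
Yearly total = $5,012.88 + $843.84 + $3,332.16 + $1,105.44 + $3,381.84 = $13,676.16
Per month = $13,676.16 / 12 = $1,139.68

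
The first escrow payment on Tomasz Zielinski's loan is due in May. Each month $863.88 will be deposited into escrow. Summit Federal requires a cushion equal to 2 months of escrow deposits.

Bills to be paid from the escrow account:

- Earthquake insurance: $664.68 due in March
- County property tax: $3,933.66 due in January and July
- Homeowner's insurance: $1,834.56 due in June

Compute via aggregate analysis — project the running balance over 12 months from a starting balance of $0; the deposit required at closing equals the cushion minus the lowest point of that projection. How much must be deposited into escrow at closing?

$4,904.34

Cushion = 2 × $863.88 = $1,727.76
Trial balance (start $0, +$863.88 each month, − disbursements):
  May: +$863.88 → $863.88
  Jun: +$863.88 − $1,834.56 → -$106.80
  Jul: +$863.88 − $3,933.66 → -$3,176.58
  Aug: +$863.88 → -$2,312.70
  Sep: +$863.88 → -$1,448.82
  Oct: +$863.88 → -$584.94
  Nov: +$863.88 → $278.94
  Dec: +$863.88 → $1,142.82
  Jan: +$863.88 − $3,933.66 → -$1,926.96
  Feb: +$863.88 → -$1,063.08
  Mar: +$863.88 − $664.68 → -$863.88
  Apr: +$863.88 → $0.00
Lowest trial balance = -$3,176.58 (Jul)
Initial deposit = cushion − low point = $1,727.76 − (-$3,176.58) = $4,904.34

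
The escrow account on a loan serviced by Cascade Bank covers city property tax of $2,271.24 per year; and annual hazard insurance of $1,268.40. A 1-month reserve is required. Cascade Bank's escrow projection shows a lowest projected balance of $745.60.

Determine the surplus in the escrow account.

City property tax — $2,271.24/yr
Hazard insurance — $1,268.40/yr
Annual escrow total = $2,271.24 + $1,268.40 = $3,539.64
Per month = $3,539.64 ÷ 12 = $294.97
Required reserve = 1 × $294.97 = $294.97
Excess over cushion: $745.60 − $294.97 = $450.63

$450.63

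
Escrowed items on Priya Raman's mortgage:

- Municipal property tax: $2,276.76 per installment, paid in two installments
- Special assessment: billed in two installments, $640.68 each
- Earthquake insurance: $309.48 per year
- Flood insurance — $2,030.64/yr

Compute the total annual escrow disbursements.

$8,175.00

Municipal property tax: $2,276.76 × 2 = $4,553.52 annually
Special assessment: $640.68 × 2 = $1,281.36 annually
Earthquake insurance: $309.48 annually
Flood insurance: $2,030.64 annually
Total per year = $8,175.00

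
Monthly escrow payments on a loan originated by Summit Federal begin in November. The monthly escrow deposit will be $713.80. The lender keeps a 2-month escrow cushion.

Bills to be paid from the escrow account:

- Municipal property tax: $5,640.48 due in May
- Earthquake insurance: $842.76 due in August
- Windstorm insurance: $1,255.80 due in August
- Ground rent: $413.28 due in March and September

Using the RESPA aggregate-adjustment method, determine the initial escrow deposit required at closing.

$2,484.76

Cushion = 2 × $713.80 = $1,427.60
Trial balance (start $0, +$713.80 each month, − disbursements):
  Nov: +$713.80 → $713.80
  Dec: +$713.80 → $1,427.60
  Jan: +$713.80 → $2,141.40
  Feb: +$713.80 → $2,855.20
  Mar: +$713.80 − $413.28 → $3,155.72
  Apr: +$713.80 → $3,869.52
  May: +$713.80 − $5,640.48 → -$1,057.16
  Jun: +$713.80 → -$343.36
  Jul: +$713.80 → $370.44
  Aug: +$713.80 − $2,098.56 → -$1,014.32
  Sep: +$713.80 − $413.28 → -$713.80
  Oct: +$713.80 → $0.00
Lowest trial balance = -$1,057.16 (May)
Initial deposit = cushion − low point = $1,427.60 − (-$1,057.16) = $2,484.76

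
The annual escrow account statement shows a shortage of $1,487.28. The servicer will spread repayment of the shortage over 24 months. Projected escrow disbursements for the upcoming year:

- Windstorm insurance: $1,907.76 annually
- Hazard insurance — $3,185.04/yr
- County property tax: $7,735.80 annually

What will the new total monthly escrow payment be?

$1,131.02

Windstorm insurance — $1,907.76/yr
Hazard insurance — $3,185.04/yr
County property tax — $7,735.80/yr
Annual escrow total = $1,907.76 + $3,185.04 + $7,735.80 = $12,828.60
Monthly escrow = $12,828.60 ÷ 12 = $1,069.05
Monthly shortage recovery: $1,487.28 / 24 = $61.97
New monthly escrow = $1,069.05 + $61.97 = $1,131.02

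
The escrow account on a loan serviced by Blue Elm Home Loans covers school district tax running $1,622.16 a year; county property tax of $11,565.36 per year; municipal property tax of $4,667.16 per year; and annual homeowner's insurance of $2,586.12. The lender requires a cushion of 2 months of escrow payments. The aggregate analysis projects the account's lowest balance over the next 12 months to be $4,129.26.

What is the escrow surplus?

$722.46

School district tax = $1,622.16 per year
County property tax = $11,565.36 per year
Municipal property tax = $4,667.16 per year
Homeowner's insurance = $2,586.12 per year
Annual escrow total = $20,440.80
Per month = $20,440.80 ÷ 12 = $1,703.40
Cushion = 2 × $1,703.40 = $3,406.80
Surplus = $4,129.26 − $3,406.80 = $722.46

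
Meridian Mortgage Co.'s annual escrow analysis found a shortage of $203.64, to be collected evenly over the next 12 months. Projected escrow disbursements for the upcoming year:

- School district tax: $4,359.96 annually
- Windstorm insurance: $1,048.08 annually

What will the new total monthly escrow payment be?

$467.64

School district tax: $4,359.96/yr
Windstorm insurance: $1,048.08/yr
Total annual escrow = $4,359.96 + $1,048.08 = $5,408.04
Monthly = $5,408.04 ÷ 12 = $450.67
Shortage per month = $203.64 / 12 = $16.97
Adjusted monthly = $450.67 + $16.97 = $467.64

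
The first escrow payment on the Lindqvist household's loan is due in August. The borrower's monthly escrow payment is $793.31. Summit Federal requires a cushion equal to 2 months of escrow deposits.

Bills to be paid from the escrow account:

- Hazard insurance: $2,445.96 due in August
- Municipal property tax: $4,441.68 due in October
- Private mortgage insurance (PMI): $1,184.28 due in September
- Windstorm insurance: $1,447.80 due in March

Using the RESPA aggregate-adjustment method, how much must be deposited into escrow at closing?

Cushion = 2 × $793.31 = $1,586.62
Trial balance (start $0, +$793.31 each month, − disbursements):
  Aug: +$793.31 − $2,445.96 → -$1,652.65
  Sep: +$793.31 − $1,184.28 → -$2,043.62
  Oct: +$793.31 − $4,441.68 → -$5,691.99
  Nov: +$793.31 → -$4,898.68
  Dec: +$793.31 → -$4,105.37
  Jan: +$793.31 → -$3,312.06
  Feb: +$793.31 → -$2,518.75
  Mar: +$793.31 − $1,447.80 → -$3,173.24
  Apr: +$793.31 → -$2,379.93
  May: +$793.31 → -$1,586.62
  Jun: +$793.31 → -$793.31
  Jul: +$793.31 → $0.00
Lowest trial balance = -$5,691.99 (Oct)
Initial deposit = cushion − low point = $1,586.62 − (-$5,691.99) = $7,278.61

$7,278.61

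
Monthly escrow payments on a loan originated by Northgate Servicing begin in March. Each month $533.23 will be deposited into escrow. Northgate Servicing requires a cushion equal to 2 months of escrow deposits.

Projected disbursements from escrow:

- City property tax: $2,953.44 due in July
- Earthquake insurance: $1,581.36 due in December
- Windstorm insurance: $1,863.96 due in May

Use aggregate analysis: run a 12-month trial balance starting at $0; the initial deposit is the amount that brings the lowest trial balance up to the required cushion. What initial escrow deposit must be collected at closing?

$3,217.71

Cushion = 2 × $533.23 = $1,066.46
Trial balance (start $0, +$533.23 each month, − disbursements):
  Mar: +$533.23 → $533.23
  Apr: +$533.23 → $1,066.46
  May: +$533.23 − $1,863.96 → -$264.27
  Jun: +$533.23 → $268.96
  Jul: +$533.23 − $2,953.44 → -$2,151.25
  Aug: +$533.23 → -$1,618.02
  Sep: +$533.23 → -$1,084.79
  Oct: +$533.23 → -$551.56
  Nov: +$533.23 → -$18.33
  Dec: +$533.23 − $1,581.36 → -$1,066.46
  Jan: +$533.23 → -$533.23
  Feb: +$533.23 → $0.00
Lowest trial balance = -$2,151.25 (Jul)
Initial deposit = cushion − low point = $1,066.46 − (-$2,151.25) = $3,217.71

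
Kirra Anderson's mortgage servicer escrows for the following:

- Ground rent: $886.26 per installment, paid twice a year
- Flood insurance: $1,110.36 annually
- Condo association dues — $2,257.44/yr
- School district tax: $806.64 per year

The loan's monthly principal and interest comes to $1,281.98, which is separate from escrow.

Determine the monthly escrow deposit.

$495.58

Ground rent — $886.26 × 2 = $1,772.52 per year
Flood insurance — $1,110.36 per year
Condo association dues — $2,257.44 per year
School district tax — $806.64 per year
Total annual escrow = $1,772.52 + $1,110.36 + $2,257.44 + $806.64 = $5,946.96
Base monthly escrow = $5,946.96 ÷ 12 = $495.58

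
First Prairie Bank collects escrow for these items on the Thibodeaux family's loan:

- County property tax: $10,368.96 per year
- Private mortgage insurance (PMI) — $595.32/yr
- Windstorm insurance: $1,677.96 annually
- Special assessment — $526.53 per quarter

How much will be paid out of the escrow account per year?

County property tax: $10,368.96/yr
Private mortgage insurance (PMI): $595.32/yr
Windstorm insurance: $1,677.96/yr
Special assessment: $526.53 × 4 = $2,106.12/yr
Total per year = $14,748.36

$14,748.36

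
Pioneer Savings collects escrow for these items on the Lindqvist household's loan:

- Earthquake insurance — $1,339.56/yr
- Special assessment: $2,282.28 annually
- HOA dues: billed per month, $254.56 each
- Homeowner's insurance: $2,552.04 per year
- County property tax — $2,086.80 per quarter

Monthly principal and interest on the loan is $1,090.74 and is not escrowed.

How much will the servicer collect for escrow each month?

Earthquake insurance = $1,339.56/yr
Special assessment = $2,282.28/yr
HOA dues = $254.56 × 12 = $3,054.72/yr
Homeowner's insurance = $2,552.04/yr
County property tax = $2,086.80 × 4 = $8,347.20/yr
Annual escrow total = $1,339.56 + $2,282.28 + $3,054.72 + $2,552.04 + $8,347.20 = $17,575.80
Base monthly escrow = $17,575.80 / 12 = $1,464.65

$1,464.65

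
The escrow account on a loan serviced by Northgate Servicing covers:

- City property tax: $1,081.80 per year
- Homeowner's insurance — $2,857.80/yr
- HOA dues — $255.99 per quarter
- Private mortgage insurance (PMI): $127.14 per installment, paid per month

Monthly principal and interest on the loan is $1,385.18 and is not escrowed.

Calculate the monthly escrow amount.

$540.77

City property tax: $1,081.80/yr
Homeowner's insurance: $2,857.80/yr
HOA dues: $255.99 × 4 = $1,023.96/yr
Private mortgage insurance (PMI): $127.14 × 12 = $1,525.68/yr
Annual escrow total = $6,489.24
Monthly = $6,489.24 / 12 = $540.77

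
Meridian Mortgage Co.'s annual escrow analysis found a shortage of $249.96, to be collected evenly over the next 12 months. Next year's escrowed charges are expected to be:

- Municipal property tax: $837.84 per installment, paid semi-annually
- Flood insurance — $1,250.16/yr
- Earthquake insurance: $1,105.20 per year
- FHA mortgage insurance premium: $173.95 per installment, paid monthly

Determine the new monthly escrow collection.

Municipal property tax — $837.84 × 2 = $1,675.68
Flood insurance — $1,250.16
Earthquake insurance — $1,105.20
FHA mortgage insurance premium — $173.95 × 12 = $2,087.40
Total annual escrow = $1,675.68 + $1,250.16 + $1,105.20 + $2,087.40 = $6,118.44
Base monthly escrow = $6,118.44 / 12 = $509.87
Monthly shortage recovery: $249.96 ÷ 12 = $20.83
Adjusted monthly = $509.87 + $20.83 = $530.70

$530.70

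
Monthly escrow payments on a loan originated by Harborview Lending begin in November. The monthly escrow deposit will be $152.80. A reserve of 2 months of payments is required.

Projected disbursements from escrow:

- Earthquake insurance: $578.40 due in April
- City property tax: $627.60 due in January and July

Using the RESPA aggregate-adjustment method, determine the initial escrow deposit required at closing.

Cushion = 2 × $152.80 = $305.60
Trial balance (start $0, +$152.80 each month, − disbursements):
  Nov: +$152.80 → $152.80
  Dec: +$152.80 → $305.60
  Jan: +$152.80 − $627.60 → -$169.20
  Feb: +$152.80 → -$16.40
  Mar: +$152.80 → $136.40
  Apr: +$152.80 − $578.40 → -$289.20
  May: +$152.80 → -$136.40
  Jun: +$152.80 → $16.40
  Jul: +$152.80 − $627.60 → -$458.40
  Aug: +$152.80 → -$305.60
  Sep: +$152.80 → -$152.80
  Oct: +$152.80 → $0.00
Lowest trial balance = -$458.40 (Jul)
Initial deposit = cushion − low point = $305.60 − (-$458.40) = $764.00

$764.00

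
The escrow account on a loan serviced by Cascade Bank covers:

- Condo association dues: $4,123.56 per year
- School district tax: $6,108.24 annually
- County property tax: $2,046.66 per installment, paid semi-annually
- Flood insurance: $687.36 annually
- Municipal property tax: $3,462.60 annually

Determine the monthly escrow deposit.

$1,539.59

Condo association dues — $4,123.56 per year
School district tax — $6,108.24 per year
County property tax — $2,046.66 × 2 = $4,093.32 per year
Flood insurance — $687.36 per year
Municipal property tax — $3,462.60 per year
Yearly total = $4,123.56 + $6,108.24 + $4,093.32 + $687.36 + $3,462.60 = $18,475.08
Monthly = $18,475.08 / 12 = $1,539.59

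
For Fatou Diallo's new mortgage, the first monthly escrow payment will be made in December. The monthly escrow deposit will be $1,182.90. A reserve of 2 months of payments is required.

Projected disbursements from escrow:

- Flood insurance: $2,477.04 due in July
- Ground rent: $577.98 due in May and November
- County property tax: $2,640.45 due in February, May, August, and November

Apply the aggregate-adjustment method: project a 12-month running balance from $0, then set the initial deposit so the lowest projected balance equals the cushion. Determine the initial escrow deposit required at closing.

Cushion = 2 × $1,182.90 = $2,365.80
Trial balance (start $0, +$1,182.90 each month, − disbursements):
  Dec: +$1,182.90 → $1,182.90
  Jan: +$1,182.90 → $2,365.80
  Feb: +$1,182.90 − $2,640.45 → $908.25
  Mar: +$1,182.90 → $2,091.15
  Apr: +$1,182.90 → $3,274.05
  May: +$1,182.90 − $3,218.43 → $1,238.52
  Jun: +$1,182.90 → $2,421.42
  Jul: +$1,182.90 − $2,477.04 → $1,127.28
  Aug: +$1,182.90 − $2,640.45 → -$330.27
  Sep: +$1,182.90 → $852.63
  Oct: +$1,182.90 → $2,035.53
  Nov: +$1,182.90 − $3,218.43 → $0.00
Lowest trial balance = -$330.27 (Aug)
Initial deposit = cushion − low point = $2,365.80 − (-$330.27) = $2,696.07

$2,696.07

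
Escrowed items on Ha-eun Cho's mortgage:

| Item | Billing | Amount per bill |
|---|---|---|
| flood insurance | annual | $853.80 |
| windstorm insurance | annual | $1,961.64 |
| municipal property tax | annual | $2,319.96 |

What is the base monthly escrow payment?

$427.95

Flood insurance: $853.80/yr
Windstorm insurance: $1,961.64/yr
Municipal property tax: $2,319.96/yr
Annual escrow total = $853.80 + $1,961.64 + $2,319.96 = $5,135.40
Monthly = $5,135.40 ÷ 12 = $427.95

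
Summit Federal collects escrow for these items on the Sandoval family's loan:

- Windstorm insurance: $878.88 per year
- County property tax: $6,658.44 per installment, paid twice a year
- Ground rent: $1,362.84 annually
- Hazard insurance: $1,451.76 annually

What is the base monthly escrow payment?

Windstorm insurance — $878.88 per year
County property tax — $6,658.44 × 2 = $13,316.88 per year
Ground rent — $1,362.84 per year
Hazard insurance — $1,451.76 per year
Yearly total = $878.88 + $13,316.88 + $1,362.84 + $1,451.76 = $17,010.36
Per month = $17,010.36 ÷ 12 = $1,417.53

$1,417.53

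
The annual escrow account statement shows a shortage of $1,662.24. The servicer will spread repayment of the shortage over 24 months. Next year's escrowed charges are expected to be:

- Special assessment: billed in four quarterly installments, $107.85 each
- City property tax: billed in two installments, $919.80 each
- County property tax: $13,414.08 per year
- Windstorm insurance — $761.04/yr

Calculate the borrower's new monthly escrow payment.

Special assessment: $107.85 × 4 = $431.40/yr
City property tax: $919.80 × 2 = $1,839.60/yr
County property tax: $13,414.08/yr
Windstorm insurance: $761.04/yr
Total per year = $16,446.12
Per month = $16,446.12 / 12 = $1,370.51
Shortage per month = $1,662.24 ÷ 24 = $69.26
Adjusted monthly = $1,370.51 + $69.26 = $1,439.77

$1,439.77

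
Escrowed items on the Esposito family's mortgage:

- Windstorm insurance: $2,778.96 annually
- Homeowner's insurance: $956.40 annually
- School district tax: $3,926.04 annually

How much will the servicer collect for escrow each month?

$638.45

Windstorm insurance: $2,778.96/yr
Homeowner's insurance: $956.40/yr
School district tax: $3,926.04/yr
Yearly total = $7,661.40
Monthly escrow = $7,661.40 / 12 = $638.45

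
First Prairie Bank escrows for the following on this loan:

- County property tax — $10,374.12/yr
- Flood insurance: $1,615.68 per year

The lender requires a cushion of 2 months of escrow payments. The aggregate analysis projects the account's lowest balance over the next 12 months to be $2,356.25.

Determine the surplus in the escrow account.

$357.95

County property tax: $10,374.12 per year
Flood insurance: $1,615.68 per year
Total annual escrow = $10,374.12 + $1,615.68 = $11,989.80
Per month = $11,989.80 / 12 = $999.15
Cushion = 2 × $999.15 = $1,998.30
Surplus = $2,356.25 − $1,998.30 = $357.95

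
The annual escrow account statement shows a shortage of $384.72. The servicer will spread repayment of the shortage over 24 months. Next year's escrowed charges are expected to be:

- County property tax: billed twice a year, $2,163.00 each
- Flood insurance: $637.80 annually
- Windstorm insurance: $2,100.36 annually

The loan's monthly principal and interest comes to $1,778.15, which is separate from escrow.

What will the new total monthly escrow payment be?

$604.71

County property tax — $2,163.00 × 2 = $4,326.00 per year
Flood insurance — $637.80 per year
Windstorm insurance — $2,100.36 per year
Combined annual = $4,326.00 + $637.80 + $2,100.36 = $7,064.16
Base monthly escrow = $7,064.16 ÷ 12 = $588.68
Monthly shortage recovery: $384.72 / 24 = $16.03
Adjusted monthly = $588.68 + $16.03 = $604.71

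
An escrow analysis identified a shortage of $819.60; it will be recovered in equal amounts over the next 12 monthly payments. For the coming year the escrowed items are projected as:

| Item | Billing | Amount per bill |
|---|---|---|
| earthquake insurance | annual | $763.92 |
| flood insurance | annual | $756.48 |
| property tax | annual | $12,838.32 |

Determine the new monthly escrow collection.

Earthquake insurance = $763.92
Flood insurance = $756.48
Property tax = $12,838.32
Combined annual = $14,358.72
Base monthly escrow = $14,358.72 / 12 = $1,196.56
Shortage spread = $819.60 ÷ 12 = $68.30/mo
New monthly escrow = $1,196.56 + $68.30 = $1,264.86

$1,264.86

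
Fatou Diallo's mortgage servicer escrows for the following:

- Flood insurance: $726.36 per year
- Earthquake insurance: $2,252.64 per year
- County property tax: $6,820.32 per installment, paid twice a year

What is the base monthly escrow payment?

Flood insurance: $726.36 per year
Earthquake insurance: $2,252.64 per year
County property tax: $6,820.32 × 2 = $13,640.64 per year
Combined annual = $16,619.64
Per month = $16,619.64 / 12 = $1,384.97

$1,384.97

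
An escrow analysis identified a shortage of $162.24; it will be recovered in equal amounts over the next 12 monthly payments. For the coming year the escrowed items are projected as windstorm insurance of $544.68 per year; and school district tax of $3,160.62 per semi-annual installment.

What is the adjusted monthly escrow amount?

$585.68

Windstorm insurance: $544.68/yr
School district tax: $3,160.62 × 2 = $6,321.24/yr
Annual escrow total = $544.68 + $6,321.24 = $6,865.92
Base monthly escrow = $6,865.92 ÷ 12 = $572.16
Shortage spread = $162.24 / 12 = $13.52/mo
New monthly escrow = $572.16 + $13.52 = $585.68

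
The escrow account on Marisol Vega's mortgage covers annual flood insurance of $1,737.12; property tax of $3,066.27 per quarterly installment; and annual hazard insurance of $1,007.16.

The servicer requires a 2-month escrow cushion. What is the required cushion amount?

Flood insurance — $1,737.12 per year
Property tax — $3,066.27 × 4 = $12,265.08 per year
Hazard insurance — $1,007.16 per year
Combined annual = $15,009.36
Monthly escrow = $15,009.36 ÷ 12 = $1,250.78
Reserve = 2 × $1,250.78 = $2,501.56

$2,501.56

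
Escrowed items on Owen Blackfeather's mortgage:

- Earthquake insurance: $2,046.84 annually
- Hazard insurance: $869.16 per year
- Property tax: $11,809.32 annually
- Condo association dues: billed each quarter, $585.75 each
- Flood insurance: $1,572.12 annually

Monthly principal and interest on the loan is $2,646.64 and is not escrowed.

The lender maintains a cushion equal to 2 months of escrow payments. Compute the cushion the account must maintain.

$3,106.74

Earthquake insurance — $2,046.84 annually
Hazard insurance — $869.16 annually
Property tax — $11,809.32 annually
Condo association dues — $585.75 × 4 = $2,343.00 annually
Flood insurance — $1,572.12 annually
Annual escrow total = $18,640.44
Monthly = $18,640.44 / 12 = $1,553.37
Required cushion = 2 × $1,553.37 = $3,106.74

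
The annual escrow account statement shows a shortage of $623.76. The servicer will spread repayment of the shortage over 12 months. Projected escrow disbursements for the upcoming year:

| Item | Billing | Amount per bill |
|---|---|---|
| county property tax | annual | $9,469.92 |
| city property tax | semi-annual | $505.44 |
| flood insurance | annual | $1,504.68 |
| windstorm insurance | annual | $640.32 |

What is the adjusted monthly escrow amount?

$1,104.13

County property tax: $9,469.92 per year
City property tax: $505.44 × 2 = $1,010.88 per year
Flood insurance: $1,504.68 per year
Windstorm insurance: $640.32 per year
Total per year = $9,469.92 + $1,010.88 + $1,504.68 + $640.32 = $12,625.80
Per month = $12,625.80 ÷ 12 = $1,052.15
Monthly shortage recovery: $623.76 / 12 = $51.98
Adjusted monthly = $1,052.15 + $51.98 = $1,104.13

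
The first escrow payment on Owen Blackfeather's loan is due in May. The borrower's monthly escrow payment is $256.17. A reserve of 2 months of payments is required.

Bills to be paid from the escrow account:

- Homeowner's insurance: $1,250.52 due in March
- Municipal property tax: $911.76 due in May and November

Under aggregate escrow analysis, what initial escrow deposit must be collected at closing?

Cushion = 2 × $256.17 = $512.34
Trial balance (start $0, +$256.17 each month, − disbursements):
  May: +$256.17 − $911.76 → -$655.59
  Jun: +$256.17 → -$399.42
  Jul: +$256.17 → -$143.25
  Aug: +$256.17 → $112.92
  Sep: +$256.17 → $369.09
  Oct: +$256.17 → $625.26
  Nov: +$256.17 − $911.76 → -$30.33
  Dec: +$256.17 → $225.84
  Jan: +$256.17 → $482.01
  Feb: +$256.17 → $738.18
  Mar: +$256.17 − $1,250.52 → -$256.17
  Apr: +$256.17 → $0.00
Lowest trial balance = -$655.59 (May)
Initial deposit = cushion − low point = $512.34 − (-$655.59) = $1,167.93

$1,167.93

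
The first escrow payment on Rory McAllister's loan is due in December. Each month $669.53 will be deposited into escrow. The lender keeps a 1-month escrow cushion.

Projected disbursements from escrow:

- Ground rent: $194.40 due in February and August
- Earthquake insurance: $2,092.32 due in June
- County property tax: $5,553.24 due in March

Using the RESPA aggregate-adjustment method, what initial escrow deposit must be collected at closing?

Cushion = 1 × $669.53 = $669.53
Trial balance (start $0, +$669.53 each month, − disbursements):
  Dec: +$669.53 → $669.53
  Jan: +$669.53 → $1,339.06
  Feb: +$669.53 − $194.40 → $1,814.19
  Mar: +$669.53 − $5,553.24 → -$3,069.52
  Apr: +$669.53 → -$2,399.99
  May: +$669.53 → -$1,730.46
  Jun: +$669.53 − $2,092.32 → -$3,153.25
  Jul: +$669.53 → -$2,483.72
  Aug: +$669.53 − $194.40 → -$2,008.59
  Sep: +$669.53 → -$1,339.06
  Oct: +$669.53 → -$669.53
  Nov: +$669.53 → $0.00
Lowest trial balance = -$3,153.25 (Jun)
Initial deposit = cushion − low point = $669.53 − (-$3,153.25) = $3,822.78

$3,822.78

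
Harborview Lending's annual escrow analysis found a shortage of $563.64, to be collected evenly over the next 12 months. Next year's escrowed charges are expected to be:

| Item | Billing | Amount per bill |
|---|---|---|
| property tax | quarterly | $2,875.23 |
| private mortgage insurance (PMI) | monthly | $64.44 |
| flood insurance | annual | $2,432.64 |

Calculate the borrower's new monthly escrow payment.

$1,272.54

Property tax: $2,875.23 × 4 = $11,500.92/yr
Private mortgage insurance (PMI): $64.44 × 12 = $773.28/yr
Flood insurance: $2,432.64/yr
Combined annual = $14,706.84
Monthly = $14,706.84 ÷ 12 = $1,225.57
Shortage spread = $563.64 ÷ 12 = $46.97/mo
New monthly escrow = $1,225.57 + $46.97 = $1,272.54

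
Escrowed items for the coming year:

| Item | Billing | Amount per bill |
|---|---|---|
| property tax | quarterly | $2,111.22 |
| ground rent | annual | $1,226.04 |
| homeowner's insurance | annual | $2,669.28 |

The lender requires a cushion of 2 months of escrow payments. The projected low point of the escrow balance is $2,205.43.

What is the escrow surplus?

$148.73

Property tax — $2,111.22 × 4 = $8,444.88 per year
Ground rent — $1,226.04 per year
Homeowner's insurance — $2,669.28 per year
Total per year = $12,340.20
Monthly escrow = $12,340.20 ÷ 12 = $1,028.35
Cushion = 2 × $1,028.35 = $2,056.70
Surplus = $2,205.43 − $2,056.70 = $148.73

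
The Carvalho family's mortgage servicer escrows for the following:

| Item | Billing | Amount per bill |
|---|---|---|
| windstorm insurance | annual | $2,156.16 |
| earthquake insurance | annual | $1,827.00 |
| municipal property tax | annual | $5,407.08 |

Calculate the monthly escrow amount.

$782.52

Windstorm insurance: $2,156.16 per year
Earthquake insurance: $1,827.00 per year
Municipal property tax: $5,407.08 per year
Annual escrow total = $9,390.24
Base monthly escrow = $9,390.24 / 12 = $782.52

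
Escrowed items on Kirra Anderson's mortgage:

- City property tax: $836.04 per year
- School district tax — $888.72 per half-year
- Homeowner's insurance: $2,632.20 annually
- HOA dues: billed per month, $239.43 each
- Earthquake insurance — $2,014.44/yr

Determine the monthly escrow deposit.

City property tax — $836.04 per year
School district tax — $888.72 × 2 = $1,777.44 per year
Homeowner's insurance — $2,632.20 per year
HOA dues — $239.43 × 12 = $2,873.16 per year
Earthquake insurance — $2,014.44 per year
Combined annual = $836.04 + $1,777.44 + $2,632.20 + $2,873.16 + $2,014.44 = $10,133.28
Base monthly escrow = $10,133.28 ÷ 12 = $844.44

$844.44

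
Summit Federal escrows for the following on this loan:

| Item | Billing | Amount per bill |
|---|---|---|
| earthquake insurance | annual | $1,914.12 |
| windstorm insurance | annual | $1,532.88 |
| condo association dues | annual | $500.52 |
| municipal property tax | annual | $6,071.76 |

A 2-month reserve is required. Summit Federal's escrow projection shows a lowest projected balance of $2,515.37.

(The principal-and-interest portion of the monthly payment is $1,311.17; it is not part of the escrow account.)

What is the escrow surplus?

$845.49

Earthquake insurance: $1,914.12
Windstorm insurance: $1,532.88
Condo association dues: $500.52
Municipal property tax: $6,071.76
Total per year = $1,914.12 + $1,532.88 + $500.52 + $6,071.76 = $10,019.28
Monthly = $10,019.28 ÷ 12 = $834.94
Required reserve = 2 × $834.94 = $1,669.88
Surplus = $2,515.37 − $1,669.88 = $845.49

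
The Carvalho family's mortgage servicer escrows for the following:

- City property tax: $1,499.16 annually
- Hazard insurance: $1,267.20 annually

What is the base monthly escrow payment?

$230.53

City property tax — $1,499.16 per year
Hazard insurance — $1,267.20 per year
Combined annual = $1,499.16 + $1,267.20 = $2,766.36
Monthly = $2,766.36 ÷ 12 = $230.53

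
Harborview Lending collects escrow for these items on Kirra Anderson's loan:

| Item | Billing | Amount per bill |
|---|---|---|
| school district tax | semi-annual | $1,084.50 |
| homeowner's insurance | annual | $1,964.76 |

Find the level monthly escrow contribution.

$344.48

School district tax = $1,084.50 × 2 = $2,169.00 per year
Homeowner's insurance = $1,964.76 per year
Total annual escrow = $2,169.00 + $1,964.76 = $4,133.76
Monthly = $4,133.76 / 12 = $344.48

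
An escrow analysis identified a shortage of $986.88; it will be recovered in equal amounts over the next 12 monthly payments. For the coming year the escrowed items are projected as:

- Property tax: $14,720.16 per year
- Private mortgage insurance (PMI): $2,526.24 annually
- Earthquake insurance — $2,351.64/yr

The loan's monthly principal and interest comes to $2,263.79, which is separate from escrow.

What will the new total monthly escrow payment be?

Property tax — $14,720.16 per year
Private mortgage insurance (PMI) — $2,526.24 per year
Earthquake insurance — $2,351.64 per year
Annual escrow total = $14,720.16 + $2,526.24 + $2,351.64 = $19,598.04
Monthly escrow = $19,598.04 / 12 = $1,633.17
Monthly shortage recovery: $986.88 ÷ 12 = $82.24
New monthly escrow = $1,633.17 + $82.24 = $1,715.41

$1,715.41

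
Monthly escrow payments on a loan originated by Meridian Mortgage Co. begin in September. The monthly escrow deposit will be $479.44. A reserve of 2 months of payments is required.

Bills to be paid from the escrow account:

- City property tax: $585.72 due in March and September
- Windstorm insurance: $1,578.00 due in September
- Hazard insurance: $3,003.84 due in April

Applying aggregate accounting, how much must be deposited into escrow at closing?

Cushion = 2 × $479.44 = $958.88
Trial balance (start $0, +$479.44 each month, − disbursements):
  Sep: +$479.44 − $2,163.72 → -$1,684.28
  Oct: +$479.44 → -$1,204.84
  Nov: +$479.44 → -$725.40
  Dec: +$479.44 → -$245.96
  Jan: +$479.44 → $233.48
  Feb: +$479.44 → $712.92
  Mar: +$479.44 − $585.72 → $606.64
  Apr: +$479.44 − $3,003.84 → -$1,917.76
  May: +$479.44 → -$1,438.32
  Jun: +$479.44 → -$958.88
  Jul: +$479.44 → -$479.44
  Aug: +$479.44 → $0.00
Lowest trial balance = -$1,917.76 (Apr)
Initial deposit = cushion − low point = $958.88 − (-$1,917.76) = $2,876.64

$2,876.64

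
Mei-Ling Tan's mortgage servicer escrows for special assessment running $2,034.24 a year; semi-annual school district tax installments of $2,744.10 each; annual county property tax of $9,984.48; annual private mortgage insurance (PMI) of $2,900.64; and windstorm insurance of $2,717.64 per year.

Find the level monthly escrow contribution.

$1,927.10

Special assessment = $2,034.24
School district tax = $2,744.10 × 2 = $5,488.20
County property tax = $9,984.48
Private mortgage insurance (PMI) = $2,900.64
Windstorm insurance = $2,717.64
Combined annual = $2,034.24 + $5,488.20 + $9,984.48 + $2,900.64 + $2,717.64 = $23,125.20
Per month = $23,125.20 ÷ 12 = $1,927.10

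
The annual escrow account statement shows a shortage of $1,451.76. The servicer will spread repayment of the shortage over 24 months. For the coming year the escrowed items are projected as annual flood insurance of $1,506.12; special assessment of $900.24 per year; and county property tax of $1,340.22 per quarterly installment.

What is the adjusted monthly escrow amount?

Flood insurance = $1,506.12
Special assessment = $900.24
County property tax = $1,340.22 × 4 = $5,360.88
Combined annual = $1,506.12 + $900.24 + $5,360.88 = $7,767.24
Monthly = $7,767.24 ÷ 12 = $647.27
Shortage per month = $1,451.76 / 24 = $60.49
New monthly escrow = $647.27 + $60.49 = $707.76

$707.76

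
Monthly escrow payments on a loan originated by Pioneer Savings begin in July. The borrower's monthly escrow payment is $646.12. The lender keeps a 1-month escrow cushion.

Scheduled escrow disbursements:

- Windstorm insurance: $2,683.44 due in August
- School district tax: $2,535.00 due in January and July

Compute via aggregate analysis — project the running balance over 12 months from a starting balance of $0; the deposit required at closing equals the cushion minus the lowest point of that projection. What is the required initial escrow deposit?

$4,572.32

Cushion = 1 × $646.12 = $646.12
Trial balance (start $0, +$646.12 each month, − disbursements):
  Jul: +$646.12 − $2,535.00 → -$1,888.88
  Aug: +$646.12 − $2,683.44 → -$3,926.20
  Sep: +$646.12 → -$3,280.08
  Oct: +$646.12 → -$2,633.96
  Nov: +$646.12 → -$1,987.84
  Dec: +$646.12 → -$1,341.72
  Jan: +$646.12 − $2,535.00 → -$3,230.60
  Feb: +$646.12 → -$2,584.48
  Mar: +$646.12 → -$1,938.36
  Apr: +$646.12 → -$1,292.24
  May: +$646.12 → -$646.12
  Jun: +$646.12 → $0.00
Lowest trial balance = -$3,926.20 (Aug)
Initial deposit = cushion − low point = $646.12 − (-$3,926.20) = $4,572.32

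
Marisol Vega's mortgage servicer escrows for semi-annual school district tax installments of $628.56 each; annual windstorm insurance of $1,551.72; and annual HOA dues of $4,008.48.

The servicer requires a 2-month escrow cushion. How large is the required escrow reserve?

School district tax = $628.56 × 2 = $1,257.12/yr
Windstorm insurance = $1,551.72/yr
HOA dues = $4,008.48/yr
Annual escrow total = $6,817.32
Base monthly escrow = $6,817.32 ÷ 12 = $568.11
Reserve = 2 × $568.11 = $1,136.22

$1,136.22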